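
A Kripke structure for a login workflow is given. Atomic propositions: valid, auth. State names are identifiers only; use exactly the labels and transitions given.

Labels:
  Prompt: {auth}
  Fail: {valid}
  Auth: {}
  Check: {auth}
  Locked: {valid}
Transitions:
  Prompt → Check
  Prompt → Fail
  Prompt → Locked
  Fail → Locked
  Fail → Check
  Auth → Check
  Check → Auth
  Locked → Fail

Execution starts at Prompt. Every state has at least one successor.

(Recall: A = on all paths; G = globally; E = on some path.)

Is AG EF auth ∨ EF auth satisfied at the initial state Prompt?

States satisfying EF auth: {Prompt, Fail, Auth, Check, Locked}.
States satisfying AG EF auth: {Prompt, Fail, Auth, Check, Locked}.
States satisfying auth: {Prompt, Check}.
States satisfying AG EF auth ∨ EF auth: {Prompt, Fail, Auth, Check, Locked}.
Prompt ∈ Sat(AG EF auth ∨ EF auth).

Satisfied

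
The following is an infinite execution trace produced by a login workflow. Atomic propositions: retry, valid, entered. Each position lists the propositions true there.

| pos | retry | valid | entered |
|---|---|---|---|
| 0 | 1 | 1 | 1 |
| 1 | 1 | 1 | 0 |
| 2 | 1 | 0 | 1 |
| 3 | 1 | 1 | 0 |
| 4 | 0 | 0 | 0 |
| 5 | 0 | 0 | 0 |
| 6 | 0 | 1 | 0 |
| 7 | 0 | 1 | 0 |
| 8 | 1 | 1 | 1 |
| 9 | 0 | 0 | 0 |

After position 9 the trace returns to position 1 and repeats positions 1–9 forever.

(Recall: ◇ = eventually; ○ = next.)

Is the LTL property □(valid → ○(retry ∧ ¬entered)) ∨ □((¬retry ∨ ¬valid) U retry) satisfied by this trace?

Satisfied

valid → ○(retry ∧ ¬entered) must hold at every position from 0 onward. It fails at position 1, so □(valid → ○(retry ∧ ¬entered)) is false.
Positions where valid holds: 0, 1, 3, 6, 7, 8.
Check ○(retry ∧ ¬entered) at each: 0→ok, 1→fails, 3→fails, 6→fails, 7→fails, 8→fails.
(¬retry ∨ ¬valid) U retry holds at every position 0..9, and those are all positions ever visited, so □((¬retry ∨ ¬valid) U retry) holds.
At position 0: □(valid → ○(retry ∧ ¬entered)) is false; □((¬retry ∨ ¬valid) U retry) is true; so □(valid → ○(retry ∧ ¬entered)) ∨ □((¬retry ∨ ¬valid) U retry) is true.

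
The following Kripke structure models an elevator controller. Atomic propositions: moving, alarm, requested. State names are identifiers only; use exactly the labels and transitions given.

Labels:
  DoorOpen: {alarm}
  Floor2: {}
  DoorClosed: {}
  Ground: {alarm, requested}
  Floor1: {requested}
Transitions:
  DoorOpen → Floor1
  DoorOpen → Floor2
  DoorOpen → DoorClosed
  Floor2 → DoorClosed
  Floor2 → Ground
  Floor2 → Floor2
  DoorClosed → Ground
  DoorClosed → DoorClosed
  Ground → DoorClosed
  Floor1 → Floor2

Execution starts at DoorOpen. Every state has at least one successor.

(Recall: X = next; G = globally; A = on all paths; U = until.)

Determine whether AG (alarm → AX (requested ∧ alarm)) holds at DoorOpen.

States satisfying alarm → AX (requested ∧ alarm): {Floor2, DoorClosed, Floor1}.
States satisfying AG (alarm → AX (requested ∧ alarm)): ∅.
DoorOpen is reachable from DoorOpen and violates alarm → AX (requested ∧ alarm), so AG fails at DoorOpen.
DoorOpen ∉ Sat(AG (alarm → AX (requested ∧ alarm))).

Does not hold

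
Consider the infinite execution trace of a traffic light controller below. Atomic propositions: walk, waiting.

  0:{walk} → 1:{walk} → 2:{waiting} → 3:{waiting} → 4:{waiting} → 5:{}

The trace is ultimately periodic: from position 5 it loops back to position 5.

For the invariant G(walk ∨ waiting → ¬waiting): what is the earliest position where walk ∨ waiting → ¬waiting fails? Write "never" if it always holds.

Check walk ∨ waiting → ¬waiting at each position in order: 0 ✓, 1 ✓.
At position 2 the labels are {waiting}, so walk ∨ waiting → ¬waiting is false there. This is the first violation.

2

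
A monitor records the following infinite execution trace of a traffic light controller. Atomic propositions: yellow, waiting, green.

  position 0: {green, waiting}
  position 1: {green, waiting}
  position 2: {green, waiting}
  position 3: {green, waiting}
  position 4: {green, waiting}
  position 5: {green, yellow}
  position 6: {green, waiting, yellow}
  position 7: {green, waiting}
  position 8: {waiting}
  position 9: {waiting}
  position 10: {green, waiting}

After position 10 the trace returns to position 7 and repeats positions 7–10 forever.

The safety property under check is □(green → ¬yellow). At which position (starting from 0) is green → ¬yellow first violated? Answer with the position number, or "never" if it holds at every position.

5

Check green → ¬yellow at each position in order: 0 ✓, 1 ✓, 2 ✓, 3 ✓, 4 ✓.
At position 5 the labels are {green, yellow}, so green → ¬yellow is false there. This is the first violation.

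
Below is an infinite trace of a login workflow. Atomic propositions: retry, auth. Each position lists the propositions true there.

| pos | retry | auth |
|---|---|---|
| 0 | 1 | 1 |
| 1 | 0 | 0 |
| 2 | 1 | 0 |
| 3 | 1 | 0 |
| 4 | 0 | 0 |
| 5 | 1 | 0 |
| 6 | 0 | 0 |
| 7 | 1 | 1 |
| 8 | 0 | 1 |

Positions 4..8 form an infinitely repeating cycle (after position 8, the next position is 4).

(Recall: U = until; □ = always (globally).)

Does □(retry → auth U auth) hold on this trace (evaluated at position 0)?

retry → auth U auth must hold at every position from 0 onward. It fails at position 2, so □(retry → auth U auth) is false.
Positions where retry holds: 0, 2, 3, 5, 7.
Check auth U auth at each: 0→ok, 2→fails, 3→fails, 5→fails, 7→ok.

Does not hold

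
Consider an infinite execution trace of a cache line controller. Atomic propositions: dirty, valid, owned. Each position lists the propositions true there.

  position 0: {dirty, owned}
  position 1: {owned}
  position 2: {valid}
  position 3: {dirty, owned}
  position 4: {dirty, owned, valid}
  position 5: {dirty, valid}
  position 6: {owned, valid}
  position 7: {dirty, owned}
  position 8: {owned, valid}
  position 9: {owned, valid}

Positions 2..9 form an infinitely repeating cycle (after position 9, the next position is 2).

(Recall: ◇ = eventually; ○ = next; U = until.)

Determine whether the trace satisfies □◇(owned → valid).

◇(owned → valid) holds at every position 0..9, and those are all positions ever visited, so □◇(owned → valid) holds.

Yes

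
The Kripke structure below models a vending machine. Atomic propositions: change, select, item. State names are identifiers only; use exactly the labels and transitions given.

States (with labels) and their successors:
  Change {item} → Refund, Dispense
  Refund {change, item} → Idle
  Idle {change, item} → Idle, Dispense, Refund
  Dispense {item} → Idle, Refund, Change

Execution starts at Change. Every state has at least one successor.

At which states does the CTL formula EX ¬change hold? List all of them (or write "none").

States satisfying ¬change: {Change, Dispense}.
States satisfying EX ¬change: {Change, Idle, Dispense}.

{Change, Idle, Dispense}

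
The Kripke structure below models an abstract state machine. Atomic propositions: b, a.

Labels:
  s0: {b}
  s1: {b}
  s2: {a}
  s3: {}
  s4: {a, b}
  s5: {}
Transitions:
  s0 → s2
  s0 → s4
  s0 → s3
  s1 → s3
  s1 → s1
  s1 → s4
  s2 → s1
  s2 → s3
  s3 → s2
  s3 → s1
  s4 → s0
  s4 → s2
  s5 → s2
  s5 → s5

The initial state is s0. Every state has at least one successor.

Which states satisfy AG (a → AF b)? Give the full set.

States satisfying a → AF b: {s0, s1, s3, s4, s5}.
States satisfying AG (a → AF b): ∅.

none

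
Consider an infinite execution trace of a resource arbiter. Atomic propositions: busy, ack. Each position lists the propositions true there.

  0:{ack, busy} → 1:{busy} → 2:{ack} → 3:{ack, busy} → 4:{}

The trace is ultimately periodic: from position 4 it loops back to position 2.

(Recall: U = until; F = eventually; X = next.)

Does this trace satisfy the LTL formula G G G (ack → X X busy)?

G G (ack → X X busy) must hold at every position from 0 onward. It fails at position 0, so G G G (ack → X X busy) is false.

Violated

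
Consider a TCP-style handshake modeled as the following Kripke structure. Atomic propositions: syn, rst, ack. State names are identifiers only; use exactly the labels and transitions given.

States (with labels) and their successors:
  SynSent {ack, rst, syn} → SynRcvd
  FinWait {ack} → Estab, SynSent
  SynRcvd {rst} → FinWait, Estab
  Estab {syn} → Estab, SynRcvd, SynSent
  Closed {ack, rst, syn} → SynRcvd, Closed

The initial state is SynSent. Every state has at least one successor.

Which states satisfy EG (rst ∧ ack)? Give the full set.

States satisfying rst ∧ ack: {SynSent, Closed}.
States satisfying EG (rst ∧ ack): {Closed}.

{Closed}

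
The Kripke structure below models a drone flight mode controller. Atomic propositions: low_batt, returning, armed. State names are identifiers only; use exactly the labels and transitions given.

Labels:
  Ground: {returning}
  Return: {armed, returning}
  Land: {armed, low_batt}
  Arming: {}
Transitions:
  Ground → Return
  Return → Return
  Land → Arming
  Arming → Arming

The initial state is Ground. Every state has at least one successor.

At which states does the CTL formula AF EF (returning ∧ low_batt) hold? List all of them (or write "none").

none

States satisfying EF (returning ∧ low_batt): ∅.
States satisfying AF EF (returning ∧ low_batt): ∅.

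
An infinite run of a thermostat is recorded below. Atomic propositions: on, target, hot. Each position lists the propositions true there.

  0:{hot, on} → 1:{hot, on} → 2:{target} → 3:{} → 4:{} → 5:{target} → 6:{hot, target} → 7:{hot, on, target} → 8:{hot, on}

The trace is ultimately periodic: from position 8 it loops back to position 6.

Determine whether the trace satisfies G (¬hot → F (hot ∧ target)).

Yes

¬hot → F (hot ∧ target) holds at every position 0..8, and those are all positions ever visited, so G (¬hot → F (hot ∧ target)) holds.
Positions where ¬hot holds: 2, 3, 4, 5.
Check F (hot ∧ target) at each: 2→ok, 3→ok, 4→ok, 5→ok.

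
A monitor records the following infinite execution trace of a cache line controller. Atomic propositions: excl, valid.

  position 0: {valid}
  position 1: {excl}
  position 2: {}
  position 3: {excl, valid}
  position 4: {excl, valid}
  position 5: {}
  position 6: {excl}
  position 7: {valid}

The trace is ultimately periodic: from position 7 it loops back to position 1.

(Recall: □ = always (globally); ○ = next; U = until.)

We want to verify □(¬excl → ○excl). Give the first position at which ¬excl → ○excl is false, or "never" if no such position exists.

¬excl → ○excl holds at every position 0..7, and those are all the positions the trace ever visits, so the invariant □(¬excl → ○excl) is never violated.

never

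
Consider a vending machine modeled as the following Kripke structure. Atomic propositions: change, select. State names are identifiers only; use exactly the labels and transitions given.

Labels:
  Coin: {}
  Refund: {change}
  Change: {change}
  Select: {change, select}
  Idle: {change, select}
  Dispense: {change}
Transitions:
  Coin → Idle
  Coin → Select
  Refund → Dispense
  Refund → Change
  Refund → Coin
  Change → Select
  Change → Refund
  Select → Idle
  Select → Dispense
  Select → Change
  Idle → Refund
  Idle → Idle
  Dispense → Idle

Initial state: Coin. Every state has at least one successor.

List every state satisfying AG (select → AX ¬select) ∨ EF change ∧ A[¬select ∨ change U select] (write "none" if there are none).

{Coin, Select, Idle, Dispense}

States satisfying select → AX ¬select: {Coin, Refund, Change, Dispense}.
States satisfying AG (select → AX ¬select): ∅.
States satisfying change: {Refund, Change, Select, Idle, Dispense}.
States satisfying EF change: {Coin, Refund, Change, Select, Idle, Dispense}.
States satisfying ¬select ∨ change: {Coin, Refund, Change, Select, Idle, Dispense}.
States satisfying select: {Select, Idle}.
States satisfying A[¬select ∨ change U select]: {Coin, Select, Idle, Dispense}.
States satisfying EF change ∧ A[¬select ∨ change U select]: {Coin, Select, Idle, Dispense}.
States satisfying AG (select → AX ¬select) ∨ EF change ∧ A[¬select ∨ change U select]: {Coin, Select, Idle, Dispense}.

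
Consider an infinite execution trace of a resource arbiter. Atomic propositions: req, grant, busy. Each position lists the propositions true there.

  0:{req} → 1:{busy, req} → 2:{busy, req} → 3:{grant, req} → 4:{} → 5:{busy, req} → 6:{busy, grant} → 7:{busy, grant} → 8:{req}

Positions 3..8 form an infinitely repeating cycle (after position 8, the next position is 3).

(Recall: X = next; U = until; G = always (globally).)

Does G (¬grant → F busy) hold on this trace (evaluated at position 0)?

Satisfied

¬grant → F busy holds at every position 0..8, and those are all positions ever visited, so G (¬grant → F busy) holds.
Positions where ¬grant holds: 0, 1, 2, 4, 5, 8.
Check F busy at each: 0→ok, 1→ok, 2→ok, 4→ok, 5→ok, 8→ok.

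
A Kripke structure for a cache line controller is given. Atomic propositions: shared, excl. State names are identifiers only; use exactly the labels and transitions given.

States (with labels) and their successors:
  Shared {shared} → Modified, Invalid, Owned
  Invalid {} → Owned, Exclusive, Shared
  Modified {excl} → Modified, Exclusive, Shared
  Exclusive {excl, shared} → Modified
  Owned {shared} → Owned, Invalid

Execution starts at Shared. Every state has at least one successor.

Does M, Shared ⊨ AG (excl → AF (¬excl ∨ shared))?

No

States satisfying excl → AF (¬excl ∨ shared): {Shared, Invalid, Exclusive, Owned}.
States satisfying AG (excl → AF (¬excl ∨ shared)): ∅.
Modified is reachable from Shared and violates excl → AF (¬excl ∨ shared), so AG fails at Shared.
Shared ∉ Sat(AG (excl → AF (¬excl ∨ shared))).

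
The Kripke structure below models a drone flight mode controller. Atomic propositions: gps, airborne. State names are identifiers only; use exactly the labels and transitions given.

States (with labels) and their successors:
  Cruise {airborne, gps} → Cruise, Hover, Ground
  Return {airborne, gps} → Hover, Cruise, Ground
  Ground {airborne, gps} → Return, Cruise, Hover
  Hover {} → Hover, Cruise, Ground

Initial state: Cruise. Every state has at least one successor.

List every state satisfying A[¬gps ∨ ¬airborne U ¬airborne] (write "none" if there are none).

{Hover}

States satisfying ¬gps ∨ ¬airborne: {Hover}.
States satisfying ¬airborne: {Hover}.
States satisfying A[¬gps ∨ ¬airborne U ¬airborne]: {Hover}.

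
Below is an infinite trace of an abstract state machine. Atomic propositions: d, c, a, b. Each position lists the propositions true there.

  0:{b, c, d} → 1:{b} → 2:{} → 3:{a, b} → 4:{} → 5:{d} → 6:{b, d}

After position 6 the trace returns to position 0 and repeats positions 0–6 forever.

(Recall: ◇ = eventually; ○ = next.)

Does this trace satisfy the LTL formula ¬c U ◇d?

Walking from position 0: ◇d first holds at position 0, and ¬c holds at every earlier position along the way, so ¬c U ◇d holds.

Satisfied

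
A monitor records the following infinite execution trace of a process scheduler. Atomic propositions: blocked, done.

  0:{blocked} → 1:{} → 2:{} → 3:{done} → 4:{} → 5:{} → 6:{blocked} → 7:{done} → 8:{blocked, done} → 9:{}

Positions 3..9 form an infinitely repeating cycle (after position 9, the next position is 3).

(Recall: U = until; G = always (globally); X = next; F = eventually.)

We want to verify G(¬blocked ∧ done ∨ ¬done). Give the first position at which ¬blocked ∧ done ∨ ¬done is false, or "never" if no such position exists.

Check ¬blocked ∧ done ∨ ¬done at each position in order: 0 ✓, 1 ✓, 2 ✓, 3 ✓, 4 ✓, 5 ✓, 6 ✓, 7 ✓.
At position 8 the labels are {blocked, done}, so ¬blocked ∧ done ∨ ¬done is false there. This is the first violation.

8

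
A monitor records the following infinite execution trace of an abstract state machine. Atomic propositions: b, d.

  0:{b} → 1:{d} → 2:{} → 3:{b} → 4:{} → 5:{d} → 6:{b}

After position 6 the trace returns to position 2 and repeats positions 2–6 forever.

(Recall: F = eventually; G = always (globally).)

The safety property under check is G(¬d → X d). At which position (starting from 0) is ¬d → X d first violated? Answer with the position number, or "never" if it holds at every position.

2

Check ¬d → X d at each position in order: 0 ✓, 1 ✓.
At position 2 the labels are {} and the next position 3 has {b}, so ¬d → X d is false there. This is the first violation.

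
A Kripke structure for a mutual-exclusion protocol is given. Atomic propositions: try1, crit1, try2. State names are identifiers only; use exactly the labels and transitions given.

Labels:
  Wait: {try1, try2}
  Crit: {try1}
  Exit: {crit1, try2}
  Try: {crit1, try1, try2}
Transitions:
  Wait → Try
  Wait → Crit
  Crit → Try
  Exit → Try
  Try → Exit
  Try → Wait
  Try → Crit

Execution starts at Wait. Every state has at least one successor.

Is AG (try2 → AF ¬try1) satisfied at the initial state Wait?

Does not hold

States satisfying try2 → AF ¬try1: {Crit, Exit}.
States satisfying AG (try2 → AF ¬try1): ∅.
Try is reachable from Wait and violates try2 → AF ¬try1, so AG fails at Wait.
Wait ∉ Sat(AG (try2 → AF ¬try1)).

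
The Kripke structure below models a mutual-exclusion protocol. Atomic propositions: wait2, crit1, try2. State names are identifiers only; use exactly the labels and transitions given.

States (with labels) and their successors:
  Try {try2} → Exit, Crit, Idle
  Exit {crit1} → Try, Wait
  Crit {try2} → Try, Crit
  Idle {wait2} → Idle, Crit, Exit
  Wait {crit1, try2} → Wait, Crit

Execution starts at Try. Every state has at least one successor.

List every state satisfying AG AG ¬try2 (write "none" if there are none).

none

States satisfying AG ¬try2: ∅.
States satisfying AG AG ¬try2: ∅.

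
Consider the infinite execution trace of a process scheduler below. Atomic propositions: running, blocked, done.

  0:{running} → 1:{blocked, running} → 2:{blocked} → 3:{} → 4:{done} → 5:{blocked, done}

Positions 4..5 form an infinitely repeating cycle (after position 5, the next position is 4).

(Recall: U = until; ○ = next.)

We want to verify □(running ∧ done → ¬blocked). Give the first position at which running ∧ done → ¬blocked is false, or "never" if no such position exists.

running ∧ done → ¬blocked holds at every position 0..5, and those are all the positions the trace ever visits, so the invariant □(running ∧ done → ¬blocked) is never violated.

never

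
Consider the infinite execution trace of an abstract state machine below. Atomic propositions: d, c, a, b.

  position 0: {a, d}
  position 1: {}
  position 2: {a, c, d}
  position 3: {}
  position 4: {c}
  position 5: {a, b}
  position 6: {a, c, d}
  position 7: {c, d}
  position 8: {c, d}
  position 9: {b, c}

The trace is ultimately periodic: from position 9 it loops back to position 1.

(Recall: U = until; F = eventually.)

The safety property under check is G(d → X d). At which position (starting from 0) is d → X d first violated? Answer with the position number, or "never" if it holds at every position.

0

At position 0 the labels are {a, d} and the next position 1 has {}, so d → X d is false there. This is the first violation.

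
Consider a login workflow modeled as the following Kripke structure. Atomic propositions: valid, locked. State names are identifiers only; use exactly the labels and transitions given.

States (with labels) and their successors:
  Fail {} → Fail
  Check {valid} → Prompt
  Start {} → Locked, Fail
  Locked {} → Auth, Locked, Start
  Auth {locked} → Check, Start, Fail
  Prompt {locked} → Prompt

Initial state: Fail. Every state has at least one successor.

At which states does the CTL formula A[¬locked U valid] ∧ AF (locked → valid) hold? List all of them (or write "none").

{Check}

States satisfying ¬locked: {Fail, Check, Start, Locked}.
States satisfying valid: {Check}.
States satisfying A[¬locked U valid]: {Check}.
States satisfying locked → valid: {Fail, Check, Start, Locked}.
States satisfying AF (locked → valid): {Fail, Check, Start, Locked, Auth}.
States satisfying A[¬locked U valid] ∧ AF (locked → valid): {Check}.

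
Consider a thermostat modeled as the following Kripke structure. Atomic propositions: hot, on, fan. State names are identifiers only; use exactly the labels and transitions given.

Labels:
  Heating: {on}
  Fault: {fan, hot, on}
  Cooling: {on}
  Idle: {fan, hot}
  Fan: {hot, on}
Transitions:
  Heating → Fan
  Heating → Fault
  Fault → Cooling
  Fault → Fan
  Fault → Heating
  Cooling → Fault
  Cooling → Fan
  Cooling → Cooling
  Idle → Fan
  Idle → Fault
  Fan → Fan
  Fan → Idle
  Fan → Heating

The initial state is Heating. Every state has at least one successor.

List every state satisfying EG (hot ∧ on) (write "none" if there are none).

{Fault, Fan}

States satisfying hot ∧ on: {Fault, Fan}.
States satisfying EG (hot ∧ on): {Fault, Fan}.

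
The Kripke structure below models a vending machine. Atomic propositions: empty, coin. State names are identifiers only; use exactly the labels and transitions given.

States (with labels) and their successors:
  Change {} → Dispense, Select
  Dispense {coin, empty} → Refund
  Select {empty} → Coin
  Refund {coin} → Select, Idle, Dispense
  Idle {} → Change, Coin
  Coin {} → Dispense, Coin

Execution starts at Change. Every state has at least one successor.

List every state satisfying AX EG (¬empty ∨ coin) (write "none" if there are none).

{Dispense, Select, Idle, Coin}

States satisfying EG (¬empty ∨ coin): {Change, Dispense, Refund, Idle, Coin}.
States satisfying AX EG (¬empty ∨ coin): {Dispense, Select, Idle, Coin}.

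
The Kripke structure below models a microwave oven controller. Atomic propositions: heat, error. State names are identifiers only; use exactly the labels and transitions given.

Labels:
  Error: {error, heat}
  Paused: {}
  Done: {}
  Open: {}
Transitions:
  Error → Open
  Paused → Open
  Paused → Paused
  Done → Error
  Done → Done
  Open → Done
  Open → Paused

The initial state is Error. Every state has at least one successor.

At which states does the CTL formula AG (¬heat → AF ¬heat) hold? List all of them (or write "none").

States satisfying ¬heat → AF ¬heat: {Error, Paused, Done, Open}.
States satisfying AG (¬heat → AF ¬heat): {Error, Paused, Done, Open}.

{Error, Paused, Done, Open}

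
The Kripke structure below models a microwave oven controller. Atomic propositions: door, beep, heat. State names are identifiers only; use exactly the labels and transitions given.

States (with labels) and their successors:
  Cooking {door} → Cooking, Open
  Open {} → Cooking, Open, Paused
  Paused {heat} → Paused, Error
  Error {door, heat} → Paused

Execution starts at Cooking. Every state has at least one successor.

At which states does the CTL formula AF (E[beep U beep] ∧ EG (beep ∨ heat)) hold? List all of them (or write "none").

States satisfying E[beep U beep] ∧ EG (beep ∨ heat): ∅.
States satisfying AF (E[beep U beep] ∧ EG (beep ∨ heat)): ∅.

none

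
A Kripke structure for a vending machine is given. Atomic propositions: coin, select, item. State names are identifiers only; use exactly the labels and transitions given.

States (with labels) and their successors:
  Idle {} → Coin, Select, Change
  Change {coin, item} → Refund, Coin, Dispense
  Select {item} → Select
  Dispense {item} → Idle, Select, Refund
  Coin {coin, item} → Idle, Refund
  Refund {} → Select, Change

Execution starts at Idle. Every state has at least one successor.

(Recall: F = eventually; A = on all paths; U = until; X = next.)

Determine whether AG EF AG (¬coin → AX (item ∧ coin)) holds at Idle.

No

States satisfying EF AG (¬coin → AX (item ∧ coin)): ∅.
States satisfying AG EF AG (¬coin → AX (item ∧ coin)): ∅.
Change is reachable from Idle and violates EF AG (¬coin → AX (item ∧ coin)), so AG fails at Idle.
Idle ∉ Sat(AG EF AG (¬coin → AX (item ∧ coin))).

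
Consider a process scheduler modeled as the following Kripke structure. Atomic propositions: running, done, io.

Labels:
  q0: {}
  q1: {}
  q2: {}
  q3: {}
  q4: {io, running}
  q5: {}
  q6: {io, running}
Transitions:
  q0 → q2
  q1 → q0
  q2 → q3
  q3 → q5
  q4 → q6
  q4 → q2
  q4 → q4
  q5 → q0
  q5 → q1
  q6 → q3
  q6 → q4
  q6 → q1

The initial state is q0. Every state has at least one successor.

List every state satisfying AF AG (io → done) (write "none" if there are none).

States satisfying AG (io → done): {q0, q1, q2, q3, q5}.
States satisfying AF AG (io → done): {q0, q1, q2, q3, q5}.

{q0, q1, q2, q3, q5}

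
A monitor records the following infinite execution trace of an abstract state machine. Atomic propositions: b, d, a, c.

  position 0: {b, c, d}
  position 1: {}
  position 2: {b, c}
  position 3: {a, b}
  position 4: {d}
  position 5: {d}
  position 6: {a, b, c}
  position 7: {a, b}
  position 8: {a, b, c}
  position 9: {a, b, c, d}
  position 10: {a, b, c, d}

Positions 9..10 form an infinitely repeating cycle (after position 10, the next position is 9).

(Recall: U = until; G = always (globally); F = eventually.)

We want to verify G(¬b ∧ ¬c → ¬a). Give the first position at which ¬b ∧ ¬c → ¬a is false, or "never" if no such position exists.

never

¬b ∧ ¬c → ¬a holds at every position 0..10, and those are all the positions the trace ever visits, so the invariant G(¬b ∧ ¬c → ¬a) is never violated.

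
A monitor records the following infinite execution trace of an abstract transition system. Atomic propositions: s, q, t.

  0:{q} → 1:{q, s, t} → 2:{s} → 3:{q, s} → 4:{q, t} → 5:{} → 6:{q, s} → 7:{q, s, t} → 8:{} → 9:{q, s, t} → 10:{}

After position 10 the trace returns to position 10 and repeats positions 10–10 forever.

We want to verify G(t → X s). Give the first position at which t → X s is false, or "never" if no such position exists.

Check t → X s at each position in order: 0 ✓, 1 ✓, 2 ✓, 3 ✓.
At position 4 the labels are {q, t} and the next position 5 has {}, so t → X s is false there. This is the first violation.

4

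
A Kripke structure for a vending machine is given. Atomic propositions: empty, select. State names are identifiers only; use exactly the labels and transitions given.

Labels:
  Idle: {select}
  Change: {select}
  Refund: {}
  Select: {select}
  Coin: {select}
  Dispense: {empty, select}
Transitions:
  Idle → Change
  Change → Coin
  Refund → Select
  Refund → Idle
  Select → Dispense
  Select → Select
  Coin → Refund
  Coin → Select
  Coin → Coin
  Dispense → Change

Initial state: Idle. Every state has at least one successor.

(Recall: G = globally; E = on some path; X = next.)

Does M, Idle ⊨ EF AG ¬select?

Violated

States satisfying AG ¬select: ∅.
States satisfying EF AG ¬select: ∅.
No suitable path/successor from Idle witnesses the formula.
Idle ∉ Sat(EF AG ¬select).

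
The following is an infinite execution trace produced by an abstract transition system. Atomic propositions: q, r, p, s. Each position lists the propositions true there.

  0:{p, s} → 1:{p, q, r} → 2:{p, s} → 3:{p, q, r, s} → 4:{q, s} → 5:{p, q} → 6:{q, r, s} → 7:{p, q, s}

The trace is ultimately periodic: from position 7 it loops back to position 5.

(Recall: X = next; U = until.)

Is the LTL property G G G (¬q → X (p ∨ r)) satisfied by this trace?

G G (¬q → X (p ∨ r)) holds at every position 0..7, and those are all positions ever visited, so G G G (¬q → X (p ∨ r)) holds.

Satisfied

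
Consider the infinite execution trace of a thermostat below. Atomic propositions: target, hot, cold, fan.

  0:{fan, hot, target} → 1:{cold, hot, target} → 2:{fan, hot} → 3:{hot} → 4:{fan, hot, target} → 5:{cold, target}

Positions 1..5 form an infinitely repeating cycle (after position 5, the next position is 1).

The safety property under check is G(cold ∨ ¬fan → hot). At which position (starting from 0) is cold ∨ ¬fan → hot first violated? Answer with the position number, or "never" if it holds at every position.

Check cold ∨ ¬fan → hot at each position in order: 0 ✓, 1 ✓, 2 ✓, 3 ✓, 4 ✓.
At position 5 the labels are {cold, target}, so cold ∨ ¬fan → hot is false there. This is the first violation.

5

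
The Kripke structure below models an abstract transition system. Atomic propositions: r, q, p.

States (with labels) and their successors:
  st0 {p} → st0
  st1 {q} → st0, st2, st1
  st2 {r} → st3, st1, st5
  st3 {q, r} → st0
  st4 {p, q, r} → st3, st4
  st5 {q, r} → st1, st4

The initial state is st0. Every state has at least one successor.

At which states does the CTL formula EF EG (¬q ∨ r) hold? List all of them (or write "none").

{st0, st1, st2, st3, st4, st5}

States satisfying EG (¬q ∨ r): {st0, st2, st3, st4, st5}.
States satisfying EF EG (¬q ∨ r): {st0, st1, st2, st3, st4, st5}.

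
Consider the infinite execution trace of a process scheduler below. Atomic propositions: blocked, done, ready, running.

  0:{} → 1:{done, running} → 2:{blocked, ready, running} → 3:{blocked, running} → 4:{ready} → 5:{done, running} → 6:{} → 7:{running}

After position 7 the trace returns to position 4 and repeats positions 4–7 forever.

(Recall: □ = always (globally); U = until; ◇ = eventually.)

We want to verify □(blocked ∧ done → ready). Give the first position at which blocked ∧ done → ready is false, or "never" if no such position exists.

never

blocked ∧ done → ready holds at every position 0..7, and those are all the positions the trace ever visits, so the invariant □(blocked ∧ done → ready) is never violated.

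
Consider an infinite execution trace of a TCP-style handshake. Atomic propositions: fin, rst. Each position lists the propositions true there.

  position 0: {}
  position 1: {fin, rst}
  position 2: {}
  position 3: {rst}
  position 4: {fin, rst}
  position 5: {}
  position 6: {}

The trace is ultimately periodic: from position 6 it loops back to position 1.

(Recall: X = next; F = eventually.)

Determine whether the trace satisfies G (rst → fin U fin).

Does not hold

rst → fin U fin must hold at every position from 0 onward. It fails at position 3, so G (rst → fin U fin) is false.
Positions where rst holds: 1, 3, 4.
Check fin U fin at each: 1→ok, 3→fails, 4→ok.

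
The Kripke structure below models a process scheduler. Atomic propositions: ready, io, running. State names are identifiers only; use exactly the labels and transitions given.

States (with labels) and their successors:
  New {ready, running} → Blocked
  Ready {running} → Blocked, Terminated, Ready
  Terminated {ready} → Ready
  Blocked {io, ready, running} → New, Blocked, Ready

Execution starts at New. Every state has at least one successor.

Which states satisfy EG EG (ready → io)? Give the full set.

{Ready, Blocked}

States satisfying EG (ready → io): {Ready, Blocked}.
States satisfying EG EG (ready → io): {Ready, Blocked}.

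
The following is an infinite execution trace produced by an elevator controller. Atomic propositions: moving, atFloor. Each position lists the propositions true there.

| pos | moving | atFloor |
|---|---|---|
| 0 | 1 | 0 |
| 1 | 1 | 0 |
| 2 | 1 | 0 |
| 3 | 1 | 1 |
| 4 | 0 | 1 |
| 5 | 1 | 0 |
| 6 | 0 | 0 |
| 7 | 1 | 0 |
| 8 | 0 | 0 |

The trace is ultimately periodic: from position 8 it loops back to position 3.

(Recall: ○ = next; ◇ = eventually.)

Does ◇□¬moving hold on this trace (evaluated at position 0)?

□¬moving is false at every position 0..8, so it never becomes true and ◇□¬moving fails.

Violated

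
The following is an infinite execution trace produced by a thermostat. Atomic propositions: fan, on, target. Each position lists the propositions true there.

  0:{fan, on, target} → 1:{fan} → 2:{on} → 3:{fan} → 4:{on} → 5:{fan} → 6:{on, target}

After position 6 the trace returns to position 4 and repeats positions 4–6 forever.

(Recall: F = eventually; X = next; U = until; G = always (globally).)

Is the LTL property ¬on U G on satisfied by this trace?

Walking from position 0: at position 0, G on has not yet held and ¬on fails, so ¬on U G on is false.

Violated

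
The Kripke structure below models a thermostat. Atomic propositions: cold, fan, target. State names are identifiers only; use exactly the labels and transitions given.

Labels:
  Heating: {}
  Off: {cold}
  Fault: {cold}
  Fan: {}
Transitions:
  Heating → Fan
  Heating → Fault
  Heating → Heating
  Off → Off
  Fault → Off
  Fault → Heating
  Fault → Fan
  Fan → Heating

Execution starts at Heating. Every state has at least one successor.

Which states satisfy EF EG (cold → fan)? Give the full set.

States satisfying EG (cold → fan): {Heating, Fan}.
States satisfying EF EG (cold → fan): {Heating, Fault, Fan}.

{Heating, Fault, Fan}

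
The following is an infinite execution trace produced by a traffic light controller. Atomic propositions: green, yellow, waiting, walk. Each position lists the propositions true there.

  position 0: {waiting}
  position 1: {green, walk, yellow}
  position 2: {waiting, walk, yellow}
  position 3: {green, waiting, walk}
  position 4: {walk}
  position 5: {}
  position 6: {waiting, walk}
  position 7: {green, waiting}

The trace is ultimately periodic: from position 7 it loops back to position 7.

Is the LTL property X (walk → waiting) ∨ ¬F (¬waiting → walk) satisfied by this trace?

The position after 0 is 1; walk → waiting is false there.
At position 0: X (walk → waiting) is false; ¬F (¬waiting → walk) is false; so X (walk → waiting) ∨ ¬F (¬waiting → walk) is false.

Violated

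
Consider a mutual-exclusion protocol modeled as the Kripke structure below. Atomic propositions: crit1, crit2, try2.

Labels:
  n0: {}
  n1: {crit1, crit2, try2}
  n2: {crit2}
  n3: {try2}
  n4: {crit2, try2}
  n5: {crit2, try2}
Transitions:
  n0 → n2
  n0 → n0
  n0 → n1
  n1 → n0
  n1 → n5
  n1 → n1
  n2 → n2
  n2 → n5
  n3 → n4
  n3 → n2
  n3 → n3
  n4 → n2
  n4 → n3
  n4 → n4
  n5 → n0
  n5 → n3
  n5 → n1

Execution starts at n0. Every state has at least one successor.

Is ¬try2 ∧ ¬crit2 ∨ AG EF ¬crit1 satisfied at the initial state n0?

States satisfying ¬try2: {n0, n2}.
States satisfying ¬crit2: {n0, n3}.
States satisfying ¬try2 ∧ ¬crit2: {n0}.
States satisfying EF ¬crit1: {n0, n1, n2, n3, n4, n5}.
States satisfying AG EF ¬crit1: {n0, n1, n2, n3, n4, n5}.
States satisfying ¬try2 ∧ ¬crit2 ∨ AG EF ¬crit1: {n0, n1, n2, n3, n4, n5}.
n0 ∈ Sat(¬try2 ∧ ¬crit2 ∨ AG EF ¬crit1).

Holds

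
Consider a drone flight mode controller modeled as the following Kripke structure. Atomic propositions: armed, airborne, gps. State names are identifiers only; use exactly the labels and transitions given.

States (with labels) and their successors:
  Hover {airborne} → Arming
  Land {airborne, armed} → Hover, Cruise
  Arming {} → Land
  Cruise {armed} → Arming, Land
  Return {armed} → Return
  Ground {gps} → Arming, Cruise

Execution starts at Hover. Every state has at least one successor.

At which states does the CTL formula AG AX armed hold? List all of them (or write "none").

States satisfying AX armed: {Arming, Return}.
States satisfying AG AX armed: {Return}.

{Return}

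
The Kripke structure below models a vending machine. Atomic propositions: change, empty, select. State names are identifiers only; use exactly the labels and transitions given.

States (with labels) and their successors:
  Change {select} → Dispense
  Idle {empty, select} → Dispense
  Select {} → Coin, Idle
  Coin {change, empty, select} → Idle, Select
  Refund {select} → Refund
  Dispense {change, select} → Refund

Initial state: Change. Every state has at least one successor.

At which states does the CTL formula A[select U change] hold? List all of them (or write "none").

{Change, Idle, Coin, Dispense}

States satisfying select: {Change, Idle, Coin, Refund, Dispense}.
States satisfying change: {Coin, Dispense}.
States satisfying A[select U change]: {Change, Idle, Coin, Dispense}.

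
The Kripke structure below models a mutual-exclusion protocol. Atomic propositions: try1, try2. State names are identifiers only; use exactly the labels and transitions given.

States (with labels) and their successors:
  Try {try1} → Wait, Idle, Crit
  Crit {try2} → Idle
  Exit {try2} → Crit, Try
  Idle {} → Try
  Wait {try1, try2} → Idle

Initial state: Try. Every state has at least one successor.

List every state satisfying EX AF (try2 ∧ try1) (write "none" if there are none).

States satisfying AF (try2 ∧ try1): {Wait}.
States satisfying EX AF (try2 ∧ try1): {Try}.

{Try}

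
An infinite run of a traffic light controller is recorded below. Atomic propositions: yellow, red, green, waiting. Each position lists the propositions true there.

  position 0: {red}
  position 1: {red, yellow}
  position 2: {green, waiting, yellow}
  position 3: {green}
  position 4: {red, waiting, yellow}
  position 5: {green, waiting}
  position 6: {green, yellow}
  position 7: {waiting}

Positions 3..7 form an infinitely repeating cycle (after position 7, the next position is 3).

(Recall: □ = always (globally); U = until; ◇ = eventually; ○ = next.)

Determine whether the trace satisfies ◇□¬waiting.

□¬waiting is false at every position 0..7, so it never becomes true and ◇□¬waiting fails.

Does not hold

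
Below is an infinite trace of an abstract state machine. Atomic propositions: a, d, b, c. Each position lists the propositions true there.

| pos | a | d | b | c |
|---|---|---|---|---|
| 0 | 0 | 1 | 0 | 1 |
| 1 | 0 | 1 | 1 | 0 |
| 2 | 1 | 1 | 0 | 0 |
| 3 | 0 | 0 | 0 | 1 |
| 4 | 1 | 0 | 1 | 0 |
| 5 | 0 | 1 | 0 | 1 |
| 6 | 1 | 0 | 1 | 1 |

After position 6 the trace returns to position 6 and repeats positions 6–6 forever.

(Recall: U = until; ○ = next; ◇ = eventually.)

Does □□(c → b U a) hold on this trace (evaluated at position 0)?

Does not hold

□(c → b U a) must hold at every position from 0 onward. It fails at position 0, so □□(c → b U a) is false.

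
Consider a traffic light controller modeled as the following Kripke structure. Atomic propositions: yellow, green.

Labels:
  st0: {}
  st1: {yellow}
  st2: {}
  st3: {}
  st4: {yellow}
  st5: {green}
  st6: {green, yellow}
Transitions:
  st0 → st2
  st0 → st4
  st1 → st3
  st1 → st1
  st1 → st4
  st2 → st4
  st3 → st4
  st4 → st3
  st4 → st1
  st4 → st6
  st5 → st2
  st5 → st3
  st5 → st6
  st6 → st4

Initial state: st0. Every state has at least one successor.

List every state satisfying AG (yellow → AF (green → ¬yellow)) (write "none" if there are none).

States satisfying yellow → AF (green → ¬yellow): {st0, st1, st2, st3, st4, st5, st6}.
States satisfying AG (yellow → AF (green → ¬yellow)): {st0, st1, st2, st3, st4, st5, st6}.

{st0, st1, st2, st3, st4, st5, st6}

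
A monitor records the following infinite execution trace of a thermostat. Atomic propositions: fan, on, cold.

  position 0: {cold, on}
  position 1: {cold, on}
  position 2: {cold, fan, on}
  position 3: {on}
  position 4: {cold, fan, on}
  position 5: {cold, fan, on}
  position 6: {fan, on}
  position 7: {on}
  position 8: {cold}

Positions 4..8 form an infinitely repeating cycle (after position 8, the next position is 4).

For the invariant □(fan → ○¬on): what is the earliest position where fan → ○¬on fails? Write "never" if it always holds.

Check fan → ○¬on at each position in order: 0 ✓, 1 ✓.
At position 2 the labels are {cold, fan, on} and the next position 3 has {on}, so fan → ○¬on is false there. This is the first violation.

2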